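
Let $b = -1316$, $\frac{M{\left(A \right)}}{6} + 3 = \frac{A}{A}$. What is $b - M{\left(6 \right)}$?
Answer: $-1304$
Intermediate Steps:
$M{\left(A \right)} = -12$ ($M{\left(A \right)} = -18 + 6 \frac{A}{A} = -18 + 6 \cdot 1 = -18 + 6 = -12$)
$b - M{\left(6 \right)} = -1316 - -12 = -1316 + 12 = -1304$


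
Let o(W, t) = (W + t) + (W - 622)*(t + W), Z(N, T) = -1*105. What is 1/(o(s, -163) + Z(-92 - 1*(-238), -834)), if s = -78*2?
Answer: 1/247758 ≈ 4.0362e-6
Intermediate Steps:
s = -156
Z(N, T) = -105
o(W, t) = W + t + (-622 + W)*(W + t) (o(W, t) = (W + t) + (-622 + W)*(W + t) = W + t + (-622 + W)*(W + t))
1/(o(s, -163) + Z(-92 - 1*(-238), -834)) = 1/(((-156)**2 - 621*(-156) - 621*(-163) - 156*(-163)) - 105) = 1/((24336 + 96876 + 101223 + 25428) - 105) = 1/(247863 - 105) = 1/247758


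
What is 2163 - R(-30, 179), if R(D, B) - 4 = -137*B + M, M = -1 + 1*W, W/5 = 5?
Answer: 26658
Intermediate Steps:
W = 25 (W = 5*5 = 25)
M = 24 (M = -1 + 1*25 = -1 + 25 = 24)
R(D, B) = 28 - 137*B (R(D, B) = 4 + (-137*B + 24) = 4 + (24 - 137*B) = 28 - 137*B)
2163 - R(-30, 179) = 2163 - (28 - 137*179) = 2163 - (28 - 24523) = 2163 - 1*(-24495) = 2163 + 24495 = 26658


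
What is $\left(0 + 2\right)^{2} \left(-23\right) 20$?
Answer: $-1840$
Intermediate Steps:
$\left(0 + 2\right)^{2} \left(-23\right) 20 = 2^{2} \left(-23\right) 20 = 4 \left(-23\right) 20 = \left(-92\right) 20 = -1840$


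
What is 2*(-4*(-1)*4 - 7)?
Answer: 18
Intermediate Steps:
2*(-4*(-1)*4 - 7) = 2*(4*4 - 7) = 2*(16 - 7) = 2*9 = 18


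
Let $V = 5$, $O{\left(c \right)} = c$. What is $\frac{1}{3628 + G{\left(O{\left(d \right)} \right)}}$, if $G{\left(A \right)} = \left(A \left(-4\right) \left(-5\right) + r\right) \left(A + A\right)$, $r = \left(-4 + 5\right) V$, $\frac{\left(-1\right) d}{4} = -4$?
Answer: $\frac{1}{14028} \approx 7.1286 \cdot 10^{-5}$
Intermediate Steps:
$d = 16$ ($d = \left(-4\right) \left(-4\right) = 16$)
$r = 5$ ($r = \left(-4 + 5\right) 5 = 1 \cdot 5 = 5$)
$G{\left(A \right)} = 2 A \left(5 + 20 A\right)$ ($G{\left(A \right)} = \left(A \left(-4\right) \left(-5\right) + 5\right) \left(A + A\right) = \left(- 4 A \left(-5\right) + 5\right) 2 A = \left(20 A + 5\right) 2 A = \left(5 + 20 A\right) 2 A = 2 A \left(5 + 20 A\right)$)
$\frac{1}{3628 + G{\left(O{\left(d \right)} \right)}} = \frac{1}{3628 + 10 \cdot 16 \left(1 + 4 \cdot 16\right)} = \frac{1}{3628 + 10 \cdot 16 \left(1 + 64\right)} = \frac{1}{3628 + 10 \cdot 16 \cdot 65} = \frac{1}{3628 + 10400} = \frac{1}{14028}$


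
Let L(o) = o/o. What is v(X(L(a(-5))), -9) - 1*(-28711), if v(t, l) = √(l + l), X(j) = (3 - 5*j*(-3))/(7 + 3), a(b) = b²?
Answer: 28711 + 3*I*√2 ≈ 28711.0 + 4.2426*I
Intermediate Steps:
L(o) = 1
X(j) = 3/10 + 3*j/2 (X(j) = (3 + 15*j)/10 = (3 + 15*j)*(⅒) = 3/10 + 3*j/2)
v(t, l) = √2*√l (v(t, l) = √(2*l) = √2*√l)
v(X(L(a(-5))), -9) - 1*(-28711) = √2*√(-9) - 1*(-28711) = √2*(3*I) + 28711 = 3*I*√2 + 28711 = 28711 + 3*I*√2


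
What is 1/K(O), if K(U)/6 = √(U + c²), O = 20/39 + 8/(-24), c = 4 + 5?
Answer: √123474/18996 ≈ 0.018498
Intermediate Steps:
c = 9
O = 7/39 (O = 20*(1/39) + 8*(-1/24) = 20/39 - ⅓ = 7/39 ≈ 0.17949)
K(U) = 6*√(81 + U) (K(U) = 6*√(U + 9²) = 6*√(U + 81) = 6*√(81 + U))
1/K(O) = 1/(6*√(81 + 7/39)) = 1/(6*√(3166/39)) = 1/(6*(√123474/39)) = 1/(2*√123474/13) = √123474/18996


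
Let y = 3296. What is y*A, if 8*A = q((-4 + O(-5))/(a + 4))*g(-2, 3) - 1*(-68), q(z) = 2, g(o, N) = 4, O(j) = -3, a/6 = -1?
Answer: 31312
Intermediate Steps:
a = -6 (a = 6*(-1) = -6)
A = 19/2 (A = (2*4 - 1*(-68))/8 = (8 + 68)/8 = (⅛)*76 = 19/2 ≈ 9.5000)
y*A = 3296*(19/2) = 31312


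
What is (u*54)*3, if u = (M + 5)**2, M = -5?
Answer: 0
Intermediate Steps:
u = 0 (u = (-5 + 5)**2 = 0**2 = 0)
(u*54)*3 = (0*54)*3 = 0*3 = 0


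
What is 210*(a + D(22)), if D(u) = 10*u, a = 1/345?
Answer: 1062614/23 ≈ 46201.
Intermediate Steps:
a = 1/345 ≈ 0.0028986
210*(a + D(22)) = 210*(1/345 + 10*22) = 210*(1/345 + 220) = 210*(75901/345) = 1062614/23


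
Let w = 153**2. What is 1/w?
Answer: 1/23409 ≈ 4.2719e-5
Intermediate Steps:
w = 23409
1/w = 1/23409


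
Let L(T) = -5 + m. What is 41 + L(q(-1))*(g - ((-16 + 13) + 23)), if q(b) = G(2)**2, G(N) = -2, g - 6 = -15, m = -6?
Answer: 360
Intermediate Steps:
g = -9 (g = 6 - 15 = -9)
q(b) = 4 (q(b) = (-2)**2 = 4)
L(T) = -11 (L(T) = -5 - 6 = -11)
41 + L(q(-1))*(g - ((-16 + 13) + 23)) = 41 - 11*(-9 - ((-16 + 13) + 23)) = 41 - 11*(-9 - (-3 + 23)) = 41 - 11*(-9 - 1*20) = 41 - 11*(-9 - 20) = 41 - 11*(-29) = 41 + 319 = 360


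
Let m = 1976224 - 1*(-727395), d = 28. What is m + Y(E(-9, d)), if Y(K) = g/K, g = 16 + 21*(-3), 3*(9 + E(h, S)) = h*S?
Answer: 251436614/93 ≈ 2.7036e+6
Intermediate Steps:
E(h, S) = -9 + S*h/3 (E(h, S) = -9 + (h*S)/3 = -9 + (S*h)/3 = -9 + S*h/3)
m = 2703619 (m = 1976224 + 727395 = 2703619)
g = -47 (g = 16 - 63 = -47)
Y(K) = -47/K
m + Y(E(-9, d)) = 2703619 - 47/(-9 + (1/3)*28*(-9)) = 2703619 - 47/(-9 - 84) = 2703619 - 47/(-93) = 2703619 - 47*(-1/93) = 2703619 + 47/93 = 251436614/93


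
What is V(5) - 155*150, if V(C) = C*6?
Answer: -23220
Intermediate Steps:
V(C) = 6*C
V(5) - 155*150 = 6*5 - 155*150 = 30 - 23250 = -23220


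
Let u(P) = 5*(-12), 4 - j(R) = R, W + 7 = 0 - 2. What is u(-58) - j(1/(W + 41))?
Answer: -2047/32 ≈ -63.969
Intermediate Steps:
W = -9 (W = -7 + (0 - 2) = -7 - 2 = -9)
j(R) = 4 - R
u(P) = -60
u(-58) - j(1/(W + 41)) = -60 - (4 - 1/(-9 + 41)) = -60 - (4 - 1/32) = -60 - 1*127/32 = -60 - 127/32 = -2047/32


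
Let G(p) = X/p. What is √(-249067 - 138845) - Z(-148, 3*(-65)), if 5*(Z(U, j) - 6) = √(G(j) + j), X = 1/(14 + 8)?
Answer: -6 + 2*I*√96978 - I*√3588803790/21450 ≈ -6.0 + 620.03*I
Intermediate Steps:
X = 1/22 ≈ 0.045455
G(p) = 1/(22*p)
Z(U, j) = 6 + √(j + 1/(22*j))/5 (Z(U, j) = 6 + √(1/(22*j) + j)/5 = 6 + √(j + 1/(22*j))/5)
√(-249067 - 138845) - Z(-148, 3*(-65)) = √(-249067 - 138845) - (6 + √(22/((3*(-65))) + 484*(3*(-65)))/110) = √(-387912) - (6 + √(22/(-195) + 484*(-195))/110) = 2*I*√96978 - (6 + √(22*(-1/195) - 94380)/110) = 2*I*√96978 - (6 + √(-22/195 - 94380)/110) = 2*I*√96978 - (6 + √(-18404122/195)/110) = 2*I*√96978 - (6 + (I*√3588803790/195)/110) = 2*I*√96978 - (6 + I*√3588803790/21450) = 2*I*√96978 + (-6 - I*√3588803790/21450) = -6 + 2*I*√96978 - I*√3588803790/21450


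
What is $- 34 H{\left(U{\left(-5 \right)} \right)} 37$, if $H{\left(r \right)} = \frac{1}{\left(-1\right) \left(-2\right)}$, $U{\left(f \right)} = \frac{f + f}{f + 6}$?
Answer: $-629$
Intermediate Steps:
$U{\left(f \right)} = \frac{2 f}{6 + f}$
$H{\left(r \right)} = \frac{1}{2}$
$- 34 H{\left(U{\left(-5 \right)} \right)} 37 = \left(-34\right) \frac{1}{2} \cdot 37 = \left(-17\right) 37 = -629$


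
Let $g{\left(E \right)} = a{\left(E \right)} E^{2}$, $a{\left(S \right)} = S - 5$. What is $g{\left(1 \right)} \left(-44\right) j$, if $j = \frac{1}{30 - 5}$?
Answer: $\frac{176}{25} \approx 7.04$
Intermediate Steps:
$j = \frac{1}{25} \approx 0.04$
$a{\left(S \right)} = -5 + S$ ($a{\left(S \right)} = S - 5 = -5 + S$)
$g{\left(E \right)} = E^{2} \left(-5 + E\right)$ ($g{\left(E \right)} = \left(-5 + E\right) E^{2} = E^{2} \left(-5 + E\right)$)
$g{\left(1 \right)} \left(-44\right) j = 1^{2} \left(-5 + 1\right) \left(-44\right) \frac{1}{25} = 1 \left(-4\right) \left(-44\right) \frac{1}{25} = \left(-4\right) \left(-44\right) \frac{1}{25} = 176 \cdot \frac{1}{25} = \frac{176}{25}$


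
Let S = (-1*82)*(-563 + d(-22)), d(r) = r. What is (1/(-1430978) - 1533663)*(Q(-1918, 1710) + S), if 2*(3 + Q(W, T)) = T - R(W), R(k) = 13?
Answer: -214264703790088865/2861956 ≈ -7.4866e+10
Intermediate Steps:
Q(W, T) = -19/2 + T/2 (Q(W, T) = -3 + (T - 1*13)/2 = -3 + (T - 13)/2 = -3 + (-13 + T)/2 = -3 + (-13/2 + T/2) = -19/2 + T/2)
S = 47970 (S = (-1*82)*(-563 - 22) = -82*(-585) = 47970)
(1/(-1430978) - 1533663)*(Q(-1918, 1710) + S) = (1/(-1430978) - 1533663)*((-19/2 + (½)*1710) + 47970) = (-1/1430978 - 1533663)*((-19/2 + 855) + 47970) = -2194638012415*(1691/2 + 47970)/1430978 = -2194638012415/1430978*97631/2 = -214264703790088865/2861956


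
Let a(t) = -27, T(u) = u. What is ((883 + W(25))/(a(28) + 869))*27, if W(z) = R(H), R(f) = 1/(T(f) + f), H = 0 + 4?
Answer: 190755/6736 ≈ 28.319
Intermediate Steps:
H = 4
R(f) = 1/(2*f) (R(f) = 1/(f + f) = 1/(2*f))
W(z) = ⅛ (W(z) = (½)/4 = (½)*(¼) = ⅛)
((883 + W(25))/(a(28) + 869))*27 = ((883 + ⅛)/(-27 + 869))*27 = ((7065/8)/842)*27 = ((7065/8)*(1/842))*27 = (7065/6736)*27 = 190755/6736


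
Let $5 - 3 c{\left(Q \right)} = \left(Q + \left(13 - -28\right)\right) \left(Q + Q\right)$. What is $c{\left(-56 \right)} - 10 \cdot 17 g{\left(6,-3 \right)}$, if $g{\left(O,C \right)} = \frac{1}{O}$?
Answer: $- \frac{1760}{3} \approx -586.67$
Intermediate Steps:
$c{\left(Q \right)} = \frac{5}{3} - \frac{2 Q \left(41 + Q\right)}{3}$ ($c{\left(Q \right)} = \frac{5}{3} - \frac{\left(Q + \left(13 - -28\right)\right) \left(Q + Q\right)}{3} = \frac{5}{3} - \frac{\left(Q + \left(13 + 28\right)\right) 2 Q}{3} = \frac{5}{3} - \frac{\left(Q + 41\right) 2 Q}{3} = \frac{5}{3} - \frac{\left(41 + Q\right) 2 Q}{3} = \frac{5}{3} - \frac{2 Q \left(41 + Q\right)}{3}$)
$c{\left(-56 \right)} - 10 \cdot 17 g{\left(6,-3 \right)} = \left(\frac{5}{3} - - \frac{4592}{3} - \frac{2 \left(-56\right)^{2}}{3}\right) - \frac{10 \cdot 17}{6} = \left(\frac{5}{3} + \frac{4592}{3} - \frac{6272}{3}\right) - 170 \cdot \frac{1}{6} = \left(\frac{5}{3} + \frac{4592}{3} - \frac{6272}{3}\right) - \frac{85}{3} = - \frac{1675}{3} - \frac{85}{3} = - \frac{1760}{3}$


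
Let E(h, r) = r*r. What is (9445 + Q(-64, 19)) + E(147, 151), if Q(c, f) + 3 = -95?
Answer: 32148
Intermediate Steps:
Q(c, f) = -98 (Q(c, f) = -3 - 95 = -98)
E(h, r) = r²
(9445 + Q(-64, 19)) + E(147, 151) = (9445 - 98) + 151² = 9347 + 22801 = 32148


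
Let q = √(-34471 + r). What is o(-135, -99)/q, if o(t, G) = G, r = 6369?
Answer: 99*I*√28102/28102 ≈ 0.59056*I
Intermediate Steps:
q = I*√28102 (q = √(-34471 + 6369) = √(-28102) = I*√28102 ≈ 167.64*I)
o(-135, -99)/q = -99*(-I*√28102/28102) = -(-99)*I*√28102/28102 = 99*I*√28102/28102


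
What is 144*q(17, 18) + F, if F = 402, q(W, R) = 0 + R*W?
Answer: 44466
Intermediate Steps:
q(W, R) = R*W
144*q(17, 18) + F = 144*(18*17) + 402 = 144*306 + 402 = 44064 + 402 = 44466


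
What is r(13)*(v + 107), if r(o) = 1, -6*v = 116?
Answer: 263/3 ≈ 87.667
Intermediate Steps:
v = -58/3 (v = -⅙*116 = -58/3 ≈ -19.333)
r(13)*(v + 107) = 1*(-58/3 + 107) = 1*(263/3) = 263/3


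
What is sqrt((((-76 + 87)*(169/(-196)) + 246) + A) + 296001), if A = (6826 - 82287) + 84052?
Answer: sqrt(59746389)/14 ≈ 552.11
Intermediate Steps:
A = 8591 (A = -75461 + 84052 = 8591)
sqrt((((-76 + 87)*(169/(-196)) + 246) + A) + 296001) = sqrt((((-76 + 87)*(169/(-196)) + 246) + 8591) + 296001) = sqrt(((11*(169*(-1/196)) + 246) + 8591) + 296001) = sqrt(((11*(-169/196) + 246) + 8591) + 296001) = sqrt(((-1859/196 + 246) + 8591) + 296001) = sqrt((46357/196 + 8591) + 296001) = sqrt(1730193/196 + 296001) = sqrt(59746389/196) = sqrt(59746389)/14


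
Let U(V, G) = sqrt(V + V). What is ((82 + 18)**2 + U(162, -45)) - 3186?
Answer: 6832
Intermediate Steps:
U(V, G) = sqrt(2)*sqrt(V) (U(V, G) = sqrt(2*V) = sqrt(2)*sqrt(V))
((82 + 18)**2 + U(162, -45)) - 3186 = ((82 + 18)**2 + sqrt(2)*sqrt(162)) - 3186 = (100**2 + sqrt(2)*(9*sqrt(2))) - 3186 = (10000 + 18) - 3186 = 10018 - 3186 = 6832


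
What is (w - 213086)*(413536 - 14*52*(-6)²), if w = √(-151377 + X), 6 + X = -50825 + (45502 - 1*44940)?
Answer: -82534174208 + 387328*I*√201646 ≈ -8.2534e+10 + 1.7393e+8*I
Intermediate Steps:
X = -50269 (X = -6 + (-50825 + (45502 - 1*44940)) = -6 + (-50825 + (45502 - 44940)) = -6 + (-50825 + 562) = -6 - 50263 = -50269)
w = I*√201646 (w = √(-151377 - 50269) = √(-201646) = I*√201646 ≈ 449.05*I)
(w - 213086)*(413536 - 14*52*(-6)²) = (I*√201646 - 213086)*(413536 - 14*52*(-6)²) = (-213086 + I*√201646)*(413536 - 728*36) = (-213086 + I*√201646)*(413536 - 26208) = (-213086 + I*√201646)*387328 = -82534174208 + 387328*I*√201646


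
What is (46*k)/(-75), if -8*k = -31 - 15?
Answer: -529/150 ≈ -3.5267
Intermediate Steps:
k = 23/4 (k = -(-31 - 15)/8 = -1/8*(-46) = 23/4 ≈ 5.7500)
(46*k)/(-75) = (46*(23/4))/(-75) = (529/2)*(-1/75) = -529/150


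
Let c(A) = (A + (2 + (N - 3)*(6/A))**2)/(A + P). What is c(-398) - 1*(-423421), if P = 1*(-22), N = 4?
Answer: 7042531513993/16632420 ≈ 4.2342e+5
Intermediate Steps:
P = -22
c(A) = (A + (2 + 6/A)**2)/(-22 + A) (c(A) = (A + (2 + (4 - 3)*(6/A))**2)/(A - 22) = (A + (2 + 1*(6/A))**2)/(-22 + A) = (A + (2 + 6/A)**2)/(-22 + A))
c(-398) - 1*(-423421) = ((-398)**3 + 4*(3 - 398)**2)/((-398)**2*(-22 - 398)) - 1*(-423421) = (1/158404)*(-63044792 + 4*(-395)**2)/(-420) + 423421 = (1/158404)*(-1/420)*(-63044792 + 4*156025) + 423421 = (1/158404)*(-1/420)*(-63044792 + 624100) + 423421 = (1/158404)*(-1/420)*(-62420692) + 423421 = 15605173/16632420 + 423421 = 7042531513993/16632420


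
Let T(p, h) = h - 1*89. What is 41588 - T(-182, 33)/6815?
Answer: 283422276/6815 ≈ 41588.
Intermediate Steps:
T(p, h) = -89 + h (T(p, h) = h - 89 = -89 + h)
41588 - T(-182, 33)/6815 = 41588 - (-89 + 33)/6815 = 41588 - (-56)/6815 = 41588 - 1*(-56/6815) = 41588 + 56/6815 = 283422276/6815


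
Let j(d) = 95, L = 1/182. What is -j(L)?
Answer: -95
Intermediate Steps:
L = 1/182 ≈ 0.0054945
-j(L) = -1*95 = -95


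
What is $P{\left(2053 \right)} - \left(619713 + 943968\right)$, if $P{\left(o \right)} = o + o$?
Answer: $-1559575$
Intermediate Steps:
$P{\left(o \right)} = 2 o$
$P{\left(2053 \right)} - \left(619713 + 943968\right) = 2 \cdot 2053 - \left(619713 + 943968\right) = 4106 - 1563681 = -1559575$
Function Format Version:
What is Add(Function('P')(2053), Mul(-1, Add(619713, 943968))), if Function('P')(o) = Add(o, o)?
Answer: -1559575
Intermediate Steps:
Function('P')(o) = Mul(2, o)
Add(Function('P')(2053), Mul(-1, Add(619713, 943968))) = Add(Mul(2, 2053), Mul(-1, Add(619713, 943968))) = Add(4106, Mul(-1, 1563681)) = Add(4106, -1563681) = -1559575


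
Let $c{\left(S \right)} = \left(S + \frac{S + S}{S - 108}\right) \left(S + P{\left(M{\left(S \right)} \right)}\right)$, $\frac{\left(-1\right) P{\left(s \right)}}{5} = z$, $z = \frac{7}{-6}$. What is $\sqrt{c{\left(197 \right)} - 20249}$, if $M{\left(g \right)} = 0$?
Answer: $\frac{\sqrt{5876239062}}{534} \approx 143.55$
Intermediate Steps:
$z = - \frac{7}{6}$ ($z = 7 \left(- \frac{1}{6}\right) = - \frac{7}{6} \approx -1.1667$)
$P{\left(s \right)} = \frac{35}{6}$ ($P{\left(s \right)} = \left(-5\right) \left(- \frac{7}{6}\right) = \frac{35}{6}$)
$c{\left(S \right)} = \left(\frac{35}{6} + S\right) \left(S + \frac{2 S}{-108 + S}\right)$ ($c{\left(S \right)} = \left(S + \frac{S + S}{S - 108}\right) \left(S + \frac{35}{6}\right) = \left(S + \frac{2 S}{-108 + S}\right) \left(\frac{35}{6} + S\right) = \left(\frac{35}{6} + S\right) \left(S + \frac{2 S}{-108 + S}\right)$)
$\sqrt{c{\left(197 \right)} - 20249} = \sqrt{\frac{1}{6} \cdot 197 \frac{1}{-108 + 197} \left(-3710 - 118397 + 6 \cdot 197^{2}\right) - 20249} = \sqrt{\frac{1}{6} \cdot 197 \cdot \frac{1}{89} \left(-3710 - 118397 + 6 \cdot 38809\right) - 20249} = \sqrt{\frac{1}{6} \cdot 197 \cdot \frac{1}{89} \left(-3710 - 118397 + 232854\right) - 20249} = \sqrt{\frac{1}{6} \cdot 197 \cdot \frac{1}{89} \cdot 110747 - 20249} = \sqrt{\frac{21817159}{534} - 20249} = \sqrt{\frac{11004193}{534}} = \frac{\sqrt{5876239062}}{534}$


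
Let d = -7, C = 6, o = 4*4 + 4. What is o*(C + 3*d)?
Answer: -300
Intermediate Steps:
o = 20 (o = 16 + 4 = 20)
o*(C + 3*d) = 20*(6 + 3*(-7)) = 20*(6 - 21) = 20*(-15) = -300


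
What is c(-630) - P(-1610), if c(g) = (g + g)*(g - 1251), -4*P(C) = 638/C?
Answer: 7631592881/3220 ≈ 2.3701e+6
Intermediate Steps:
P(C) = -319/(2*C)
c(g) = 2*g*(-1251 + g) (c(g) = (2*g)*(-1251 + g) = 2*g*(-1251 + g))
c(-630) - P(-1610) = 2*(-630)*(-1251 - 630) - (-319)/(2*(-1610)) = 2*(-630)*(-1881) - (-319)*(-1)/(2*1610) = 2370060 - 1*319/3220 = 2370060 - 319/3220 = 7631592881/3220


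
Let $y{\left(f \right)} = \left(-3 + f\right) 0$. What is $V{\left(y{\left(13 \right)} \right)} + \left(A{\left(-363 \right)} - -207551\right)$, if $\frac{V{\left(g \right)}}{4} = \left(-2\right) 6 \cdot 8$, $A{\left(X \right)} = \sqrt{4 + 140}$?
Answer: $207179$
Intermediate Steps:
$A{\left(X \right)} = 12$ ($A{\left(X \right)} = \sqrt{144} = 12$)
$y{\left(f \right)} = 0$
$V{\left(g \right)} = -384$ ($V{\left(g \right)} = 4 \left(-2\right) 6 \cdot 8 = 4 \left(\left(-12\right) 8\right) = 4 \left(-96\right) = -384$)
$V{\left(y{\left(13 \right)} \right)} + \left(A{\left(-363 \right)} - -207551\right) = -384 + \left(12 - -207551\right) = -384 + \left(12 + 207551\right) = -384 + 207563 = 207179$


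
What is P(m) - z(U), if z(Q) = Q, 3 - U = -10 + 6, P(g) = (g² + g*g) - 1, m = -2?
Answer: 0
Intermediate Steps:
P(g) = -1 + 2*g² (P(g) = (g² + g²) - 1 = 2*g² - 1 = -1 + 2*g²)
U = 7 (U = 3 - (-10 + 6) = 3 - 1*(-4) = 3 + 4 = 7)
P(m) - z(U) = (-1 + 2*(-2)²) - 1*7 = (-1 + 2*4) - 7 = (-1 + 8) - 7 = 7 - 7 = 0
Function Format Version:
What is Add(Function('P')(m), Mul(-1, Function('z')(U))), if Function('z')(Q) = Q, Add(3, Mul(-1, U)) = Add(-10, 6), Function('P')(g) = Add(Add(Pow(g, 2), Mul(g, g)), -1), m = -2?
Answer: 0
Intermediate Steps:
Function('P')(g) = Add(-1, Mul(2, Pow(g, 2))) (Function('P')(g) = Add(Add(Pow(g, 2), Pow(g, 2)), -1) = Add(Mul(2, Pow(g, 2)), -1) = Add(-1, Mul(2, Pow(g, 2))))
U = 7 (U = Add(3, Mul(-1, Add(-10, 6))) = Add(3, Mul(-1, -4)) = Add(3, 4) = 7)
Add(Function('P')(m), Mul(-1, Function('z')(U))) = Add(Add(-1, Mul(2, Pow(-2, 2))), Mul(-1, 7)) = Add(Add(-1, Mul(2, 4)), -7) = Add(Add(-1, 8), -7) = Add(7, -7) = 0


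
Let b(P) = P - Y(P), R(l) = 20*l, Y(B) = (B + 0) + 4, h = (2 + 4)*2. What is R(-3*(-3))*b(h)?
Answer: -720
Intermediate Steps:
h = 12 (h = 6*2 = 12)
Y(B) = 4 + B (Y(B) = B + 4 = 4 + B)
b(P) = -4 (b(P) = P - (4 + P) = P + (-4 - P) = -4)
R(-3*(-3))*b(h) = (20*(-3*(-3)))*(-4) = (20*9)*(-4) = 180*(-4) = -720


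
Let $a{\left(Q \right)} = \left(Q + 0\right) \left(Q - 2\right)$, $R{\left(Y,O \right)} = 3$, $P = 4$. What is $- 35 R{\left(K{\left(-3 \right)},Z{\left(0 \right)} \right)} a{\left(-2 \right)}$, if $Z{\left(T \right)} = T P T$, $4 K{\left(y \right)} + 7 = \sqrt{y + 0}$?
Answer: $-840$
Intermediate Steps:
$K{\left(y \right)} = - \frac{7}{4} + \frac{\sqrt{y}}{4}$ ($K{\left(y \right)} = - \frac{7}{4} + \frac{\sqrt{y + 0}}{4} = - \frac{7}{4} + \frac{\sqrt{y}}{4}$)
$Z{\left(T \right)} = 4 T^{2}$ ($Z{\left(T \right)} = T 4 T = 4 T T = 4 T^{2}$)
$a{\left(Q \right)} = Q \left(-2 + Q\right)$
$- 35 R{\left(K{\left(-3 \right)},Z{\left(0 \right)} \right)} a{\left(-2 \right)} = \left(-35\right) 3 \left(- 2 \left(-2 - 2\right)\right) = - 105 \left(\left(-2\right) \left(-4\right)\right) = \left(-105\right) 8 = -840$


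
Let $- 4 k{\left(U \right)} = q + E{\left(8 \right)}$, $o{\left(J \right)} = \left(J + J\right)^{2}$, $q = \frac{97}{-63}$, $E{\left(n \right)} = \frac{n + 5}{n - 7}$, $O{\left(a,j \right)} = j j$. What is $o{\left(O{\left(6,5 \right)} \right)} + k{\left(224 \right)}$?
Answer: $\frac{314639}{126} \approx 2497.1$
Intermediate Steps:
$O{\left(a,j \right)} = j^{2}$
$E{\left(n \right)} = \frac{5 + n}{-7 + n}$
$q = - \frac{97}{63}$ ($q = 97 \left(- \frac{1}{63}\right) = - \frac{97}{63} \approx -1.5397$)
$o{\left(J \right)} = 4 J^{2}$ ($o{\left(J \right)} = \left(2 J\right)^{2} = 4 J^{2}$)
$k{\left(U \right)} = - \frac{361}{126}$ ($k{\left(U \right)} = - \frac{- \frac{97}{63} + \frac{5 + 8}{-7 + 8}}{4} = - \frac{- \frac{97}{63} + 1^{-1} \cdot 13}{4} = - \frac{- \frac{97}{63} + 1 \cdot 13}{4} = - \frac{- \frac{97}{63} + 13}{4} = \left(- \frac{1}{4}\right) \frac{722}{63} = - \frac{361}{126}$)
$o{\left(O{\left(6,5 \right)} \right)} + k{\left(224 \right)} = 4 \left(5^{2}\right)^{2} - \frac{361}{126} = 4 \cdot 25^{2} - \frac{361}{126} = 4 \cdot 625 - \frac{361}{126} = 2500 - \frac{361}{126} = \frac{314639}{126}$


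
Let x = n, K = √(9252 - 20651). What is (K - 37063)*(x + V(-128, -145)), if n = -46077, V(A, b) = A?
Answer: 1712495915 - 46205*I*√11399 ≈ 1.7125e+9 - 4.9331e+6*I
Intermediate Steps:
K = I*√11399 (K = √(-11399) = I*√11399 ≈ 106.77*I)
x = -46077
(K - 37063)*(x + V(-128, -145)) = (I*√11399 - 37063)*(-46077 - 128) = (-37063 + I*√11399)*(-46205) = 1712495915 - 46205*I*√11399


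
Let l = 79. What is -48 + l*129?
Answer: 10143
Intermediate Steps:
-48 + l*129 = -48 + 79*129 = -48 + 10191 = 10143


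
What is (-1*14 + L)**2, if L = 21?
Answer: 49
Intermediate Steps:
(-1*14 + L)**2 = (-1*14 + 21)**2 = (-14 + 21)**2 = 7**2 = 49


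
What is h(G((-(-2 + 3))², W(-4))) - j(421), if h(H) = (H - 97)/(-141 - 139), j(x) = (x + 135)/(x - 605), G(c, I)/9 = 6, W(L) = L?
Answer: 20449/6440 ≈ 3.1753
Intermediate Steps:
G(c, I) = 54 (G(c, I) = 9*6 = 54)
j(x) = (135 + x)/(-605 + x)
h(H) = 97/280 - H/280 (h(H) = (-97 + H)/(-280) = (-97 + H)*(-1/280) = 97/280 - H/280)
h(G((-(-2 + 3))², W(-4))) - j(421) = (97/280 - 1/280*54) - (135 + 421)/(-605 + 421) = (97/280 - 27/140) - 556/(-184) = 43/280 - (-1)*556/184 = 43/280 - 1*(-139/46) = 43/280 + 139/46 = 20449/6440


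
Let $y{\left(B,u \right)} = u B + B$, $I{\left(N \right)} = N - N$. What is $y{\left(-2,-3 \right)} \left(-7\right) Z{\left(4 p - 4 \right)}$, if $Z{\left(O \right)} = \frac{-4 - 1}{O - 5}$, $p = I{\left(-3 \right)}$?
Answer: $- \frac{140}{9} \approx -15.556$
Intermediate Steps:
$I{\left(N \right)} = 0$
$p = 0$
$y{\left(B,u \right)} = B + B u$ ($y{\left(B,u \right)} = B u + B = B + B u$)
$Z{\left(O \right)} = - \frac{5}{-5 + O}$
$y{\left(-2,-3 \right)} \left(-7\right) Z{\left(4 p - 4 \right)} = - 2 \left(1 - 3\right) \left(-7\right) \left(- \frac{5}{-5 + \left(4 \cdot 0 - 4\right)}\right) = \left(-2\right) \left(-2\right) \left(-7\right) \left(- \frac{5}{-5 + \left(0 - 4\right)}\right) = 4 \left(-7\right) \left(- \frac{5}{-5 - 4}\right) = - 28 \left(- \frac{5}{-9}\right) = - 28 \left(\left(-5\right) \left(- \frac{1}{9}\right)\right) = \left(-28\right) \frac{5}{9} = - \frac{140}{9}$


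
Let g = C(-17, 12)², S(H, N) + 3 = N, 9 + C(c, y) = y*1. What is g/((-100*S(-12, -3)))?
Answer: 3/200 ≈ 0.015000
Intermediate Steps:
C(c, y) = -9 + y (C(c, y) = -9 + y*1 = -9 + y)
S(H, N) = -3 + N
g = 9 (g = (-9 + 12)² = 3² = 9)
g/((-100*S(-12, -3))) = 9/((-100*(-3 - 3))) = 9/((-100*(-6))) = 9/600 = 9*(1/600) = 3/200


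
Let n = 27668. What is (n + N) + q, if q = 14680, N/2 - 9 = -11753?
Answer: 18860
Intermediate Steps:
N = -23488 (N = 18 + 2*(-11753) = 18 - 23506 = -23488)
(n + N) + q = (27668 - 23488) + 14680 = 4180 + 14680 = 18860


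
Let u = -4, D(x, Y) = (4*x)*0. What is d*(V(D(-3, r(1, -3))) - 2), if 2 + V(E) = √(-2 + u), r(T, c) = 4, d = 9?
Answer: -36 + 9*I*√6 ≈ -36.0 + 22.045*I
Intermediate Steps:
D(x, Y) = 0
V(E) = -2 + I*√6 (V(E) = -2 + √(-2 - 4) = -2 + √(-6) = -2 + I*√6)
d*(V(D(-3, r(1, -3))) - 2) = 9*((-2 + I*√6) - 2) = 9*(-4 + I*√6) = -36 + 9*I*√6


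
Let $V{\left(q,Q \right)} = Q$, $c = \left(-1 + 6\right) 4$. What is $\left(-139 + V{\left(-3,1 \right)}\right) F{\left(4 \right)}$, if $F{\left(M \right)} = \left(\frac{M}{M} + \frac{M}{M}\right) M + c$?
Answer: $-3864$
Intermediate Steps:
$c = 20$ ($c = 5 \cdot 4 = 20$)
$F{\left(M \right)} = 20 + 2 M$ ($F{\left(M \right)} = \left(\frac{M}{M} + \frac{M}{M}\right) M + 20 = \left(1 + 1\right) M + 20 = 2 M + 20 = 20 + 2 M$)
$\left(-139 + V{\left(-3,1 \right)}\right) F{\left(4 \right)} = \left(-139 + 1\right) \left(20 + 2 \cdot 4\right) = - 138 \left(20 + 8\right) = \left(-138\right) 28 = -3864$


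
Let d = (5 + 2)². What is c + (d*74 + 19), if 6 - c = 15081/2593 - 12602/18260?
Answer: 86312751553/23674090 ≈ 3645.9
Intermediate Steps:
d = 49 (d = 7² = 49)
c = 20693503/23674090 (c = 6 - (15081/2593 - 12602/18260) = 6 - (15081*(1/2593) - 12602*1/18260) = 6 - (15081/2593 - 6301/9130) = 6 - 1*121351037/23674090 = 6 - 121351037/23674090 = 20693503/23674090 ≈ 0.87410)
c + (d*74 + 19) = 20693503/23674090 + (49*74 + 19) = 20693503/23674090 + (3626 + 19) = 20693503/23674090 + 3645 = 86312751553/23674090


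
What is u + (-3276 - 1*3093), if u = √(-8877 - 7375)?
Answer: -6369 + 2*I*√4063 ≈ -6369.0 + 127.48*I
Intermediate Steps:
u = 2*I*√4063 (u = √(-16252) = 2*I*√4063 ≈ 127.48*I)
u + (-3276 - 1*3093) = 2*I*√4063 + (-3276 - 1*3093) = 2*I*√4063 + (-3276 - 3093) = 2*I*√4063 - 6369 = -6369 + 2*I*√4063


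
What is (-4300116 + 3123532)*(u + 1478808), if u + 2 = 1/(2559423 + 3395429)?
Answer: -2590270521160162098/1488713 ≈ -1.7399e+12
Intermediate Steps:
u = -11909703/5954852 (u = -2 + 1/(2559423 + 3395429) = -2 + 1/5954852 = -11909703/5954852 ≈ -2.0000)
(-4300116 + 3123532)*(u + 1478808) = (-4300116 + 3123532)*(-11909703/5954852 + 1478808) = -1176584*8806070866713/5954852 = -2590270521160162098/1488713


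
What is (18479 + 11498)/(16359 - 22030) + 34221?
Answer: 194037314/5671 ≈ 34216.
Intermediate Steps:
(18479 + 11498)/(16359 - 22030) + 34221 = 29977/(-5671) + 34221 = 29977*(-1/5671) + 34221 = -29977/5671 + 34221 = 194037314/5671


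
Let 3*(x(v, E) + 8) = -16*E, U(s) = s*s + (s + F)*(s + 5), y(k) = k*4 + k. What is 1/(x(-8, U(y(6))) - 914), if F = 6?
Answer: -1/12442 ≈ -8.0373e-5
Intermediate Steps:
y(k) = 5*k (y(k) = 4*k + k = 5*k)
U(s) = s² + (5 + s)*(6 + s) (U(s) = s*s + (s + 6)*(s + 5) = s² + (6 + s)*(5 + s) = s² + (5 + s)*(6 + s))
x(v, E) = -8 - 16*E/3 (x(v, E) = -8 + (-16*E)/3 = -8 - 16*E/3)
1/(x(-8, U(y(6))) - 914) = 1/((-8 - 16*(30 + 2*(5*6)² + 11*(5*6))/3) - 914) = 1/((-8 - 16*(30 + 2*30² + 11*30)/3) - 914) = 1/((-8 - 16*(30 + 2*900 + 330)/3) - 914) = 1/((-8 - 16*(30 + 1800 + 330)/3) - 914) = 1/((-8 - 16/3*2160) - 914) = 1/((-8 - 11520) - 914) = 1/(-11528 - 914) = 1/(-12442) = -1/12442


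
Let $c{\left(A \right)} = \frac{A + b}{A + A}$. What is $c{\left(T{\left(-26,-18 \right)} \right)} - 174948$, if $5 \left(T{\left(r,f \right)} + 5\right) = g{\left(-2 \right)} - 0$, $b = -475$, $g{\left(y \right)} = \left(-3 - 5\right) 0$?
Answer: $-174900$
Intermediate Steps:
$g{\left(y \right)} = 0$ ($g{\left(y \right)} = \left(-8\right) 0 = 0$)
$T{\left(r,f \right)} = -5$ ($T{\left(r,f \right)} = -5 + \frac{0 - 0}{5} = -5 + \frac{0 + 0}{5} = -5 + \frac{1}{5} \cdot 0 = -5 + 0 = -5$)
$c{\left(A \right)} = \frac{-475 + A}{2 A}$ ($c{\left(A \right)} = \frac{A - 475}{A + A} = \frac{-475 + A}{2 A}$)
$c{\left(T{\left(-26,-18 \right)} \right)} - 174948 = \frac{-475 - 5}{2 \left(-5\right)} - 174948 = \frac{1}{2} \left(- \frac{1}{5}\right) \left(-480\right) - 174948 = 48 - 174948 = -174900$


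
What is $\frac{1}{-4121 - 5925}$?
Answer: $- \frac{1}{10046} \approx -9.9542 \cdot 10^{-5}$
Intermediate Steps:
$\frac{1}{-4121 - 5925} = \frac{1}{-10046} = - \frac{1}{10046}$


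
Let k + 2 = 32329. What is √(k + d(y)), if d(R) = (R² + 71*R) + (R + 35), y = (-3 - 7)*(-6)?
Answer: √40282 ≈ 200.70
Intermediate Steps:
y = 60 (y = -10*(-6) = 60)
d(R) = 35 + R² + 72*R (d(R) = (R² + 71*R) + (35 + R) = 35 + R² + 72*R)
k = 32327 (k = -2 + 32329 = 32327)
√(k + d(y)) = √(32327 + (35 + 60² + 72*60)) = √(32327 + (35 + 3600 + 4320)) = √(32327 + 7955) = √40282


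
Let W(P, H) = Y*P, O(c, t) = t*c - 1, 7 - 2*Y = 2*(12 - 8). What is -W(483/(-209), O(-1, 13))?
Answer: -483/418 ≈ -1.1555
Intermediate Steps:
Y = -½ (Y = 7/2 - (12 - 8) = 7/2 - 4 = -½ ≈ -0.50000)
O(c, t) = -1 + c*t (O(c, t) = c*t - 1 = -1 + c*t)
W(P, H) = -P/2
-W(483/(-209), O(-1, 13)) = -(-1)*483/(-209)/2 = -(-1)*483*(-1/209)/2 = -(-1)*(-483)/(2*209) = -1*483/418 = -483/418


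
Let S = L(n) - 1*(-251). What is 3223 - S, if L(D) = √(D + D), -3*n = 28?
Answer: 2972 - 2*I*√42/3 ≈ 2972.0 - 4.3205*I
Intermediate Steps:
n = -28/3 (n = -⅓*28 = -28/3 ≈ -9.3333)
L(D) = √2*√D (L(D) = √(2*D) = √2*√D)
S = 251 + 2*I*√42/3 (S = √2*√(-28/3) - 1*(-251) = √2*(2*I*√21/3) + 251 = 2*I*√42/3 + 251 = 251 + 2*I*√42/3 ≈ 251.0 + 4.3205*I)
3223 - S = 3223 - (251 + 2*I*√42/3) = 3223 + (-251 - 2*I*√42/3) = 2972 - 2*I*√42/3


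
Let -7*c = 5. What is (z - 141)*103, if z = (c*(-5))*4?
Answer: -91361/7 ≈ -13052.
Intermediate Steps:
c = -5/7 (c = -⅐*5 = -5/7 ≈ -0.71429)
z = 100/7 (z = -5/7*(-5)*4 = (25/7)*4 = 100/7 ≈ 14.286)
(z - 141)*103 = (100/7 - 141)*103 = -887/7*103 = -91361/7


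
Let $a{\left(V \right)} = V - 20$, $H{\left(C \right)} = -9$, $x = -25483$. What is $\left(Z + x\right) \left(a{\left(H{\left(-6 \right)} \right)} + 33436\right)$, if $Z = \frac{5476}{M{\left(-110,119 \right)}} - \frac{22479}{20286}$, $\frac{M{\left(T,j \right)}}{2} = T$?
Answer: $- \frac{28812176386451}{33810} \approx -8.5218 \cdot 10^{8}$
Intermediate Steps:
$M{\left(T,j \right)} = 2 T$
$Z = - \frac{9669293}{371910}$ ($Z = \frac{5476}{2 \left(-110\right)} - \frac{22479}{20286} = \frac{5476}{-220} - \frac{7493}{6762} = 5476 \left(- \frac{1}{220}\right) - \frac{7493}{6762} = - \frac{1369}{55} - \frac{7493}{6762} = - \frac{9669293}{371910} \approx -25.999$)
$a{\left(V \right)} = -20 + V$ ($a{\left(V \right)} = V - 20 = -20 + V$)
$\left(Z + x\right) \left(a{\left(H{\left(-6 \right)} \right)} + 33436\right) = \left(- \frac{9669293}{371910} - 25483\right) \left(\left(-20 - 9\right) + 33436\right) = - \frac{9487051823 \left(-29 + 33436\right)}{371910} = \left(- \frac{9487051823}{371910}\right) 33407 = - \frac{28812176386451}{33810}$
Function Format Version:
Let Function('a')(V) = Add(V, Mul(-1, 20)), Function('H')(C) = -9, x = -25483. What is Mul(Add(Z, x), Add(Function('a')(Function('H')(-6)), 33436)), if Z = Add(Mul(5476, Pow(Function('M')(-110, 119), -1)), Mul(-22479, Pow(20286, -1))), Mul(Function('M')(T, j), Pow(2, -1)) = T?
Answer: Rational(-28812176386451, 33810) ≈ -8.5218e+8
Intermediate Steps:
Function('M')(T, j) = Mul(2, T)
Z = Rational(-9669293, 371910) (Z = Add(Mul(5476, Pow(Mul(2, -110), -1)), Mul(-22479, Pow(20286, -1))) = Add(Mul(5476, Pow(-220, -1)), Mul(-22479, Rational(1, 20286))) = Add(Mul(5476, Rational(-1, 220)), Rational(-7493, 6762)) = Add(Rational(-1369, 55), Rational(-7493, 6762)) = Rational(-9669293, 371910) ≈ -25.999)
Function('a')(V) = Add(-20, V) (Function('a')(V) = Add(V, -20) = Add(-20, V))
Mul(Add(Z, x), Add(Function('a')(Function('H')(-6)), 33436)) = Mul(Add(Rational(-9669293, 371910), -25483), Add(Add(-20, -9), 33436)) = Mul(Rational(-9487051823, 371910), Add(-29, 33436)) = Mul(Rational(-9487051823, 371910), 33407) = Rational(-28812176386451, 33810)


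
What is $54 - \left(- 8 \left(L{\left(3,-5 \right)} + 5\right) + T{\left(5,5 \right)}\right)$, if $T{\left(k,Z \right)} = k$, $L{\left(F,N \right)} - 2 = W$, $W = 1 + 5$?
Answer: $153$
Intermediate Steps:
$W = 6$
$L{\left(F,N \right)} = 8$ ($L{\left(F,N \right)} = 2 + 6 = 8$)
$54 - \left(- 8 \left(L{\left(3,-5 \right)} + 5\right) + T{\left(5,5 \right)}\right) = 54 - \left(- 8 \left(8 + 5\right) + 5\right) = 54 - \left(\left(-8\right) 13 + 5\right) = 54 - \left(-104 + 5\right) = 54 - -99 = 54 + 99 = 153$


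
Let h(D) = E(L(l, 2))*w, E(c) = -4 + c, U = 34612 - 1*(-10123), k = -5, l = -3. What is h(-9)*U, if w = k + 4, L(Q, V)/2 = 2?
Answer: 0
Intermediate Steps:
L(Q, V) = 4 (L(Q, V) = 2*2 = 4)
w = -1 (w = -5 + 4 = -1)
U = 44735 (U = 34612 + 10123 = 44735)
h(D) = 0 (h(D) = (-4 + 4)*(-1) = 0*(-1) = 0)
h(-9)*U = 0*44735 = 0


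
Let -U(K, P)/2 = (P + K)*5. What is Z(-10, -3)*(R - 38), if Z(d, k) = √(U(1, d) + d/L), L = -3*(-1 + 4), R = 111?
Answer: 146*√205/3 ≈ 696.80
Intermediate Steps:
U(K, P) = -10*K - 10*P (U(K, P) = -2*(P + K)*5 = -2*(K + P)*5 = -2*(5*K + 5*P) = -10*K - 10*P)
L = -9 (L = -3*3 = -9)
Z(d, k) = √(-10 - 91*d/9) (Z(d, k) = √((-10*1 - 10*d) + d/(-9)) = √((-10 - 10*d) + d*(-⅑)) = √((-10 - 10*d) - d/9) = √(-10 - 91*d/9))
Z(-10, -3)*(R - 38) = (√(-90 - 91*(-10))/3)*(111 - 38) = (√(-90 + 910)/3)*73 = (√820/3)*73 = ((2*√205)/3)*73 = (2*√205/3)*73 = 146*√205/3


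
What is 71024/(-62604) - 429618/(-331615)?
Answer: 835795378/5190106365 ≈ 0.16104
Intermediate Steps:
71024/(-62604) - 429618/(-331615) = 71024*(-1/62604) - 429618*(-1/331615) = -17756/15651 + 429618/331615 = 835795378/5190106365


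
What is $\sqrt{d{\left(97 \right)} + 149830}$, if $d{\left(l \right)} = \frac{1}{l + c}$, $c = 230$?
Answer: $\frac{\sqrt{16021172397}}{327} \approx 387.08$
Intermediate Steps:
$d{\left(l \right)} = \frac{1}{230 + l}$ ($d{\left(l \right)} = \frac{1}{l + 230} = \frac{1}{230 + l}$)
$\sqrt{d{\left(97 \right)} + 149830} = \sqrt{\frac{1}{230 + 97} + 149830} = \sqrt{\frac{1}{327} + 149830} = \sqrt{\frac{48994411}{327}} = \frac{\sqrt{16021172397}}{327}$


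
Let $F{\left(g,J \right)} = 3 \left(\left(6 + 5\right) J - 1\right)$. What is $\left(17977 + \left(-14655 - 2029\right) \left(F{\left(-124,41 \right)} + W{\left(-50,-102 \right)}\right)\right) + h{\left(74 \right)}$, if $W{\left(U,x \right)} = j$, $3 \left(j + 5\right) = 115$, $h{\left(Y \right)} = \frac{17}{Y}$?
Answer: $- \frac{5119665455}{222} \approx -2.3062 \cdot 10^{7}$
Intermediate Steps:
$j = \frac{100}{3}$ ($j = -5 + \frac{1}{3} \cdot 115 = -5 + \frac{115}{3} = \frac{100}{3} \approx 33.333$)
$W{\left(U,x \right)} = \frac{100}{3}$
$F{\left(g,J \right)} = -3 + 33 J$ ($F{\left(g,J \right)} = 3 \left(11 J - 1\right) = 3 \left(-1 + 11 J\right) = -3 + 33 J$)
$\left(17977 + \left(-14655 - 2029\right) \left(F{\left(-124,41 \right)} + W{\left(-50,-102 \right)}\right)\right) + h{\left(74 \right)} = \left(17977 + \left(-14655 - 2029\right) \left(\left(-3 + 33 \cdot 41\right) + \frac{100}{3}\right)\right) + \frac{17}{74} = \left(17977 - 16684 \left(\left(-3 + 1353\right) + \frac{100}{3}\right)\right) + 17 \cdot \frac{1}{74} = \left(17977 - 16684 \left(1350 + \frac{100}{3}\right)\right) + \frac{17}{74} = \left(17977 - \frac{69238600}{3}\right) + \frac{17}{74} = - \frac{69184669}{3} + \frac{17}{74} = - \frac{5119665455}{222}$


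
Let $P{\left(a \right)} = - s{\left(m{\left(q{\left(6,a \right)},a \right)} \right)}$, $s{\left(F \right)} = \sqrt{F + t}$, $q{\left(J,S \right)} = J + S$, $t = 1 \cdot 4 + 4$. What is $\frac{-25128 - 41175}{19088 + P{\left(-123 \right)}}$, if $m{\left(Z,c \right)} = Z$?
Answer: $- \frac{1265591664}{364351853} - \frac{66303 i \sqrt{109}}{364351853} \approx -3.4735 - 0.0018999 i$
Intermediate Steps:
$t = 8$ ($t = 4 + 4 = 8$)
$s{\left(F \right)} = \sqrt{8 + F}$ ($s{\left(F \right)} = \sqrt{F + 8} = \sqrt{8 + F}$)
$P{\left(a \right)} = - \sqrt{14 + a}$ ($P{\left(a \right)} = - \sqrt{8 + \left(6 + a\right)} = - \sqrt{14 + a}$)
$\frac{-25128 - 41175}{19088 + P{\left(-123 \right)}} = \frac{-25128 - 41175}{19088 - \sqrt{14 - 123}} = - \frac{66303}{19088 - \sqrt{-109}} = - \frac{66303}{19088 - i \sqrt{109}}$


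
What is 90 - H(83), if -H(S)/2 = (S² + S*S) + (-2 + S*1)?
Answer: 27808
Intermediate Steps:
H(S) = 4 - 4*S² - 2*S (H(S) = -2*((S² + S*S) + (-2 + S*1)) = -2*((S² + S²) + (-2 + S)) = -2*(2*S² + (-2 + S)) = -2*(-2 + S + 2*S²) = 4 - 4*S² - 2*S)
90 - H(83) = 90 - (4 - 4*83² - 2*83) = 90 - (4 - 4*6889 - 166) = 90 - (4 - 27556 - 166) = 90 - 1*(-27718) = 90 + 27718 = 27808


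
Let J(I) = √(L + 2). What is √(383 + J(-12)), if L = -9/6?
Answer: √(1532 + 2*√2)/2 ≈ 19.588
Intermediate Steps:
L = -3/2 (L = -9*⅙ = -3/2 ≈ -1.5000)
J(I) = √2/2 (J(I) = √(-3/2 + 2) = √(½) = √2/2)
√(383 + J(-12)) = √(383 + √2/2)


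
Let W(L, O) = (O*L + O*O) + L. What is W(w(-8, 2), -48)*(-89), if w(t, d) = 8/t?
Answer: -209239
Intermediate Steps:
W(L, O) = L + O² + L*O (W(L, O) = (L*O + O²) + L = (O² + L*O) + L = L + O² + L*O)
W(w(-8, 2), -48)*(-89) = (8/(-8) + (-48)² + (8/(-8))*(-48))*(-89) = (8*(-⅛) + 2304 + (8*(-⅛))*(-48))*(-89) = (-1 + 2304 - 1*(-48))*(-89) = (-1 + 2304 + 48)*(-89) = 2351*(-89) = -209239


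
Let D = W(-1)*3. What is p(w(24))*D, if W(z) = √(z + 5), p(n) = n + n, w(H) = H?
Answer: 288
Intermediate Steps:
p(n) = 2*n
W(z) = √(5 + z)
D = 6 (D = √(5 - 1)*3 = √4*3 = 2*3 = 6)
p(w(24))*D = (2*24)*6 = 48*6 = 288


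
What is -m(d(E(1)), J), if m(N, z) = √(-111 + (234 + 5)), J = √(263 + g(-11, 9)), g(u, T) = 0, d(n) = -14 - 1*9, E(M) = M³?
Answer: -8*√2 ≈ -11.314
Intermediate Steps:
d(n) = -23 (d(n) = -14 - 9 = -23)
J = √263 (J = √(263 + 0) = √263 ≈ 16.217)
m(N, z) = 8*√2 (m(N, z) = √(-111 + 239) = √128 = 8*√2)
-m(d(E(1)), J) = -8*√2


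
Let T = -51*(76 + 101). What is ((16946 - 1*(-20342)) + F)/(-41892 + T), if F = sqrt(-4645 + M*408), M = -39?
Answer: -37288/50919 - I*sqrt(20557)/50919 ≈ -0.7323 - 0.0028158*I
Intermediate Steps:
T = -9027 (T = -51*177 = -9027)
F = I*sqrt(20557) (F = sqrt(-4645 - 39*408) = sqrt(-4645 - 15912) = sqrt(-20557) = I*sqrt(20557) ≈ 143.38*I)
((16946 - 1*(-20342)) + F)/(-41892 + T) = ((16946 - 1*(-20342)) + I*sqrt(20557))/(-41892 - 9027) = ((16946 + 20342) + I*sqrt(20557))/(-50919) = (37288 + I*sqrt(20557))*(-1/50919) = -37288/50919 - I*sqrt(20557)/50919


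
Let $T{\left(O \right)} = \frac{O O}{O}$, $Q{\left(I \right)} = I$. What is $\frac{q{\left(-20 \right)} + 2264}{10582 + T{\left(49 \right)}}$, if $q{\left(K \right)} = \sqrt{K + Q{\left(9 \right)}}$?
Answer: $\frac{2264}{10631} + \frac{i \sqrt{11}}{10631} \approx 0.21296 + 0.00031198 i$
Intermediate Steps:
$q{\left(K \right)} = \sqrt{9 + K}$ ($q{\left(K \right)} = \sqrt{K + 9} = \sqrt{9 + K}$)
$T{\left(O \right)} = O$ ($T{\left(O \right)} = \frac{O^{2}}{O} = O$)
$\frac{q{\left(-20 \right)} + 2264}{10582 + T{\left(49 \right)}} = \frac{\sqrt{9 - 20} + 2264}{10582 + 49} = \frac{\sqrt{-11} + 2264}{10631} = \left(i \sqrt{11} + 2264\right) \frac{1}{10631} = \left(2264 + i \sqrt{11}\right) \frac{1}{10631} = \frac{2264}{10631} + \frac{i \sqrt{11}}{10631}$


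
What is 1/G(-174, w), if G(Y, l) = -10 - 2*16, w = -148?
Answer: -1/42 ≈ -0.023810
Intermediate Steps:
G(Y, l) = -42 (G(Y, l) = -10 - 32 = -42)
1/G(-174, w) = 1/(-42) = -1/42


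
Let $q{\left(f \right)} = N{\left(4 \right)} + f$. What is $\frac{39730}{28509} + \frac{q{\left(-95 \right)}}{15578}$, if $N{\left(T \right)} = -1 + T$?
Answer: $\frac{308145556}{222056601} \approx 1.3877$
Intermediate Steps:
$q{\left(f \right)} = 3 + f$ ($q{\left(f \right)} = \left(-1 + 4\right) + f = 3 + f$)
$\frac{39730}{28509} + \frac{q{\left(-95 \right)}}{15578} = \frac{39730}{28509} + \frac{3 - 95}{15578} = 39730 \cdot \frac{1}{28509} - \frac{46}{7789} = \frac{39730}{28509} - \frac{46}{7789} = \frac{308145556}{222056601}$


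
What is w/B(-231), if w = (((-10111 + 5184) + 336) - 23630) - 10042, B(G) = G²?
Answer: -38263/53361 ≈ -0.71706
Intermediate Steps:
w = -38263 (w = ((-4927 + 336) - 23630) - 10042 = (-4591 - 23630) - 10042 = -28221 - 10042 = -38263)
w/B(-231) = -38263/((-231)²) = -38263/53361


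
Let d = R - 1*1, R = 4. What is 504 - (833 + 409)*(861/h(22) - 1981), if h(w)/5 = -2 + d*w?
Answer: 393210279/160 ≈ 2.4576e+6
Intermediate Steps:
d = 3 (d = 4 - 1*1 = 4 - 1 = 3)
h(w) = -10 + 15*w (h(w) = 5*(-2 + 3*w) = -10 + 15*w)
504 - (833 + 409)*(861/h(22) - 1981) = 504 - (833 + 409)*(861/(-10 + 15*22) - 1981) = 504 - 1242*(861/(-10 + 330) - 1981) = 504 - 1242*(861/320 - 1981) = 504 - 1242*(-633059)/320 = 504 - 1*(-393129639/160) = 504 + 393129639/160 = 393210279/160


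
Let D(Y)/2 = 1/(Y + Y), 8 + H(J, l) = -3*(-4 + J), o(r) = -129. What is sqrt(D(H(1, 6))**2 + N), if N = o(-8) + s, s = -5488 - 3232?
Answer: 4*I*sqrt(553) ≈ 94.064*I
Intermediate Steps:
s = -8720
H(J, l) = 4 - 3*J (H(J, l) = -8 - 3*(-4 + J) = -8 + (12 - 3*J) = 4 - 3*J)
D(Y) = 1/Y (D(Y) = 2/(Y + Y) = 2/((2*Y)) = 2*(1/(2*Y)) = 1/Y)
N = -8849 (N = -129 - 8720 = -8849)
sqrt(D(H(1, 6))**2 + N) = sqrt((1/(4 - 3*1))**2 - 8849) = sqrt((1/(4 - 3))**2 - 8849) = sqrt((1/1)**2 - 8849) = sqrt(1**2 - 8849) = sqrt(1 - 8849) = sqrt(-8848) = 4*I*sqrt(553)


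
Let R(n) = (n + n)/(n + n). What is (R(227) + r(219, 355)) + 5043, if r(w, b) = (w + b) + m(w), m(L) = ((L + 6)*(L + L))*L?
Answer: 21588068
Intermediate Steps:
R(n) = 1 (R(n) = (2*n)/((2*n)) = (2*n)*(1/(2*n)) = 1)
m(L) = 2*L**2*(6 + L) (m(L) = ((6 + L)*(2*L))*L = (2*L*(6 + L))*L = 2*L**2*(6 + L))
r(w, b) = b + w + 2*w**2*(6 + w) (r(w, b) = (w + b) + 2*w**2*(6 + w) = (b + w) + 2*w**2*(6 + w) = b + w + 2*w**2*(6 + w))
(R(227) + r(219, 355)) + 5043 = (1 + (355 + 219 + 2*219**2*(6 + 219))) + 5043 = (1 + (355 + 219 + 2*47961*225)) + 5043 = (1 + (355 + 219 + 21582450)) + 5043 = (1 + 21583024) + 5043 = 21583025 + 5043 = 21588068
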